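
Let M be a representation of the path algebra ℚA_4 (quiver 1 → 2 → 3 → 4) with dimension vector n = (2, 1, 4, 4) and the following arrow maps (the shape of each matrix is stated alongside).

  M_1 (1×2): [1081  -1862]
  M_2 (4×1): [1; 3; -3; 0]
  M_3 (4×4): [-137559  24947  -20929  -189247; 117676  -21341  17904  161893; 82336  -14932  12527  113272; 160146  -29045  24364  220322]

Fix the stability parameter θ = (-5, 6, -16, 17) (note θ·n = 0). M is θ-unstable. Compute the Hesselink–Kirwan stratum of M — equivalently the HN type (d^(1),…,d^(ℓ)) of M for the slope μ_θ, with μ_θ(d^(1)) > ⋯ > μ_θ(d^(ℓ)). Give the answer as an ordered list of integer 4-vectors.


Via rank(M_{q-1}∘⋯∘M_p): M ≅ I[1,1], I[1,4], I[3,4]^3.
μ_θ-semistable layers: μ^(1)=17; μ^(2)=-5; μ^(3)=-16

((0, 0, 0, 4); (2, 1, 1, 0); (0, 0, 3, 0))


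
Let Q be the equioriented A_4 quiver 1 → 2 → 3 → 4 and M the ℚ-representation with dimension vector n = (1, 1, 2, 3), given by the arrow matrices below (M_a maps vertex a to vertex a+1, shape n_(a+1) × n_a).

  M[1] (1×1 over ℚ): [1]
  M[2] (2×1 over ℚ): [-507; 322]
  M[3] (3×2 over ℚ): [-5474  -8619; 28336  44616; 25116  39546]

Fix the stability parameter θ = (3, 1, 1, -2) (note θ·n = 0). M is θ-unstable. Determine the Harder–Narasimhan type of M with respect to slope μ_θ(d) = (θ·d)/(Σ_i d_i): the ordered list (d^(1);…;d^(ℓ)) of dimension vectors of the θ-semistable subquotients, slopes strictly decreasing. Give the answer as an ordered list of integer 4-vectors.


Via rank(M_{q-1}∘⋯∘M_p): M ≅ I[1,3], I[3,4], I[4,4]^2.
μ_θ-semistable layers: μ^(1)=5/3; μ^(2)=-1/2; μ^(3)=-2

((1, 1, 1, 0); (0, 0, 1, 1); (0, 0, 0, 2))


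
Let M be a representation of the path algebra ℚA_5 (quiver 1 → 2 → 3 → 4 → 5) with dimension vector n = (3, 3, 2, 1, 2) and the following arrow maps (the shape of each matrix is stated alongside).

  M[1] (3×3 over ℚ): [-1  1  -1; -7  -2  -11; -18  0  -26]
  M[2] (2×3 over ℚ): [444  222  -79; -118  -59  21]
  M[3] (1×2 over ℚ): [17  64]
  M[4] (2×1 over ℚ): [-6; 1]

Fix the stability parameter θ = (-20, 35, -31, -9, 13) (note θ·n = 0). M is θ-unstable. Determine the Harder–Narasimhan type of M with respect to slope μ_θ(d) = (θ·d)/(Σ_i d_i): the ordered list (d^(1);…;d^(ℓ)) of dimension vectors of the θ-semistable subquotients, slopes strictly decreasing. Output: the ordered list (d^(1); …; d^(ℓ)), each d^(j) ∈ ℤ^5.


Barcode: M ≅ I[1,1], I[1,2], I[1,3], I[2,5], I[5,5]. HN layers by μ_θ (5 steps, strictly decreasing):
  μ^(1)=35; μ^(2)=13; μ^(3)=2; μ^(4)=-5/3; μ^(5)=-20

((0, 1, 0, 0, 0); (0, 0, 0, 0, 2); (0, 1, 1, 0, 0); (0, 1, 1, 1, 0); (3, 0, 0, 0, 0))


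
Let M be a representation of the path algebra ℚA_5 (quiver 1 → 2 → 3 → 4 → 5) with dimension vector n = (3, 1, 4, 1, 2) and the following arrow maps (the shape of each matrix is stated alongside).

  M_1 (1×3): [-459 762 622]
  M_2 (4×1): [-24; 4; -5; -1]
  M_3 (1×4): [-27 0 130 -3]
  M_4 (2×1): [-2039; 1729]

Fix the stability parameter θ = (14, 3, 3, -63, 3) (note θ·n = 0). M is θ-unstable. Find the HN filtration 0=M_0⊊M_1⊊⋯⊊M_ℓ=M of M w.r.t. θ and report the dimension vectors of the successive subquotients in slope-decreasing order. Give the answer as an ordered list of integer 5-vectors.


Interval decomposition of M: I[1,1]^2, I[1,5], I[3,3]^3, I[5,5].
HN type (ℓ=3): μ^(1)=14; μ^(2)=3; μ^(3)=-43/4

((2, 0, 0, 0, 0); (0, 0, 3, 0, 2); (1, 1, 1, 1, 0))


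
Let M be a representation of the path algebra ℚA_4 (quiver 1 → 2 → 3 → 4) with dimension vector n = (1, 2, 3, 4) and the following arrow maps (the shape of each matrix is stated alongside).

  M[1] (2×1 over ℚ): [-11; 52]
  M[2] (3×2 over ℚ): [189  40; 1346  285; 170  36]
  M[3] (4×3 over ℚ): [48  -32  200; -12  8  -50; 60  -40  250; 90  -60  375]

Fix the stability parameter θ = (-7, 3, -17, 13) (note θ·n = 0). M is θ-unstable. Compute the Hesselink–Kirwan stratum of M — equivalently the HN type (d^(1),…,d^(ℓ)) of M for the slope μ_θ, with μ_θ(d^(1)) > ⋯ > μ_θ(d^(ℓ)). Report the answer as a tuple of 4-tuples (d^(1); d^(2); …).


Via rank(M_{q-1}∘⋯∘M_p): M ≅ I[1,3], I[2,3], I[3,4], I[4,4]^3.
μ_θ-semistable layers: μ^(1)=13; μ^(2)=-7; μ^(3)=-17

((0, 0, 0, 4); (1, 2, 2, 0); (0, 0, 1, 0))


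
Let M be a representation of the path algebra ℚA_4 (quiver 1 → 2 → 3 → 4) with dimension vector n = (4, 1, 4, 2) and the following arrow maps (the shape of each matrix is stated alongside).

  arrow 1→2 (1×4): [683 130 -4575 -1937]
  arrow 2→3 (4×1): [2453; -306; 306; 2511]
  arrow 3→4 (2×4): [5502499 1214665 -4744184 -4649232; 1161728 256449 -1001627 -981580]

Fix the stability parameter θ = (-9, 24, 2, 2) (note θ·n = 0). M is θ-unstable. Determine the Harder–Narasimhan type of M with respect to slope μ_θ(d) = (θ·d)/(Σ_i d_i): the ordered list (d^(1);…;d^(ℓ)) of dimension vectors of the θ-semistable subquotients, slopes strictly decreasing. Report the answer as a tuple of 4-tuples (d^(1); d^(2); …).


Interval decomposition of M: I[1,1]^3, I[1,4], I[3,3]^2, I[3,4].
HN type (ℓ=3): μ^(1)=28/3; μ^(2)=2; μ^(3)=-9

((0, 1, 1, 1); (0, 0, 3, 1); (4, 0, 0, 0))


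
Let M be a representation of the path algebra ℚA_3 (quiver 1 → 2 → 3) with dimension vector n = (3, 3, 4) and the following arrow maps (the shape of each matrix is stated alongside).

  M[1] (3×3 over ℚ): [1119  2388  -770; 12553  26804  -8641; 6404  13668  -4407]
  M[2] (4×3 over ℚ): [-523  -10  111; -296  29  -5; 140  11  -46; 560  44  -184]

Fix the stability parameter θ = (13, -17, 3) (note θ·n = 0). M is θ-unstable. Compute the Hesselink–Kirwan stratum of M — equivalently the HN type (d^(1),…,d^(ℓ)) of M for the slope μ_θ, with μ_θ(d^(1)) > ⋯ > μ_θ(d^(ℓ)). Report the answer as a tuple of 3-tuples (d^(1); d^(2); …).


Via rank(M_{q-1}∘⋯∘M_p): M ≅ I[1,3]^3, I[3,3].
μ_θ-semistable layers: μ^(1)=3; μ^(2)=-2

((0, 0, 4); (3, 3, 0))


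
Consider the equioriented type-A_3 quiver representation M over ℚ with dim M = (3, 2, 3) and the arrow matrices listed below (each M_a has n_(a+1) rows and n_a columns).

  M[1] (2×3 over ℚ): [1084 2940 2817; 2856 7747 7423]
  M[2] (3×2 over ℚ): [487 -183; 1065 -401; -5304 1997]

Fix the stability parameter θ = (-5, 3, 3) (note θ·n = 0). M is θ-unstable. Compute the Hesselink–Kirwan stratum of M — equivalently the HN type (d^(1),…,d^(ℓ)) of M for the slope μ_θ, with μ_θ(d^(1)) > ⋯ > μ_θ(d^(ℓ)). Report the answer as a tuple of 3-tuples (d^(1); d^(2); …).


Via rank(M_{q-1}∘⋯∘M_p): M ≅ I[1,1], I[1,3]^2, I[3,3].
μ_θ-semistable layers: μ^(1)=3; μ^(2)=-5

((0, 2, 3); (3, 0, 0))


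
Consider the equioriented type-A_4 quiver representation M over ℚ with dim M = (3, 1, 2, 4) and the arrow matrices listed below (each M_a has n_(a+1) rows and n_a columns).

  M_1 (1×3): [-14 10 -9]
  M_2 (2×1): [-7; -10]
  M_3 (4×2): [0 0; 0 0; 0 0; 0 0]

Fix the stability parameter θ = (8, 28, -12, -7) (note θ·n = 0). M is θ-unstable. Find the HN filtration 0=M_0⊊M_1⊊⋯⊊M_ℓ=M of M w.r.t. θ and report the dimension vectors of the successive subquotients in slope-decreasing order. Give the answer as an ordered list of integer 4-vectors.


Barcode: M ≅ I[1,1]^2, I[1,3], I[3,3], I[4,4]^4. HN layers by μ_θ (3 steps, strictly decreasing):
  μ^(1)=8; μ^(2)=-7; μ^(3)=-12

((3, 1, 1, 0); (0, 0, 0, 4); (0, 0, 1, 0))


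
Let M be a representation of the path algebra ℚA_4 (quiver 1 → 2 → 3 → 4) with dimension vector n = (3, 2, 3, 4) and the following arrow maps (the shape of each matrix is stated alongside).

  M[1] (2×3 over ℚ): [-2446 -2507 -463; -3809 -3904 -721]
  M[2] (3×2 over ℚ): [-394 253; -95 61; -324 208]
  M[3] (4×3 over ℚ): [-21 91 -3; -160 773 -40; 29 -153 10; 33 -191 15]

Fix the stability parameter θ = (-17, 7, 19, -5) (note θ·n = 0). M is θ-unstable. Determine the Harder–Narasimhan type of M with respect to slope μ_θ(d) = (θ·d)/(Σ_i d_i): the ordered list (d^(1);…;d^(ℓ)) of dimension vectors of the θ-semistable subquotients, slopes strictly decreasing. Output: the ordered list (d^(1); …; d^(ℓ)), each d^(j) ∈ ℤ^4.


Barcode: M ≅ I[1,1], I[1,4]^2, I[3,4], I[4,4]. HN layers by μ_θ (3 steps, strictly decreasing):
  μ^(1)=7; μ^(2)=-5; μ^(3)=-17

((0, 2, 3, 3); (0, 0, 0, 1); (3, 0, 0, 0))


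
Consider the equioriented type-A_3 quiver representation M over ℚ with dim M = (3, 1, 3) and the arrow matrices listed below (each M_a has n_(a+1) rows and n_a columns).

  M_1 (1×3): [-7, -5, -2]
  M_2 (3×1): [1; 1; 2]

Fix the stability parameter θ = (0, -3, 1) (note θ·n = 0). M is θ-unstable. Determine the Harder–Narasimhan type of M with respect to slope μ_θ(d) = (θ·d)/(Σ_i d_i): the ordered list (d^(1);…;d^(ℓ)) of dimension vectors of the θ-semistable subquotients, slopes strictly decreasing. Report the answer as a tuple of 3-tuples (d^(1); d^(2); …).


Barcode: M ≅ I[1,1]^2, I[1,3], I[3,3]^2. HN layers by μ_θ (3 steps, strictly decreasing):
  μ^(1)=1; μ^(2)=0; μ^(3)=-3/2

((0, 0, 3); (2, 0, 0); (1, 1, 0))


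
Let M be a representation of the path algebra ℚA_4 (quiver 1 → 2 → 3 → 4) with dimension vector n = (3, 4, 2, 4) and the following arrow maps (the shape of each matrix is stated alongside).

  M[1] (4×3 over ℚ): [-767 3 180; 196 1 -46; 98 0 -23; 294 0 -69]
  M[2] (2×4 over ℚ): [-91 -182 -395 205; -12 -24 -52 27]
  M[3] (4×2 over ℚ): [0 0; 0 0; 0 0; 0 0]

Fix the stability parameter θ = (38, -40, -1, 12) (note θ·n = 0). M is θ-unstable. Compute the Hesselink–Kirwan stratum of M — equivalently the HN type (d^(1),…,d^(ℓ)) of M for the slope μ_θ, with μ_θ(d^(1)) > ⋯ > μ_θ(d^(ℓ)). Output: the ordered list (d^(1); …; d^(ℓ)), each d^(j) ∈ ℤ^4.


Via rank(M_{q-1}∘⋯∘M_p): M ≅ I[1,2], I[1,3]^2, I[2,2], I[4,4]^4.
μ_θ-semistable layers: μ^(1)=12; μ^(2)=-1; μ^(3)=-40

((0, 0, 0, 4); (3, 3, 2, 0); (0, 1, 0, 0))


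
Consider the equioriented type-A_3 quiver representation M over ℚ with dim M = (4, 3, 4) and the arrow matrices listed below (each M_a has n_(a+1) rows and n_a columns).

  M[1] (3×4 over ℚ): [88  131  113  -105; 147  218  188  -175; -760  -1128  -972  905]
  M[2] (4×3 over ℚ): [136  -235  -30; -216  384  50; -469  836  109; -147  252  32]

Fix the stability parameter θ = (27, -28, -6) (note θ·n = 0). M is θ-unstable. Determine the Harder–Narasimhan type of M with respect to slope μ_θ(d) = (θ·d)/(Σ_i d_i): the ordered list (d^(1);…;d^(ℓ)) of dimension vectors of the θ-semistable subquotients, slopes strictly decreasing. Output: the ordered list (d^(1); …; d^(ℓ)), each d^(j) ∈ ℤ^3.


Barcode: M ≅ I[1,1], I[1,3]^3, I[3,3]. HN layers by μ_θ (3 steps, strictly decreasing):
  μ^(1)=27; μ^(2)=-7/3; μ^(3)=-6

((1, 0, 0); (3, 3, 3); (0, 0, 1))


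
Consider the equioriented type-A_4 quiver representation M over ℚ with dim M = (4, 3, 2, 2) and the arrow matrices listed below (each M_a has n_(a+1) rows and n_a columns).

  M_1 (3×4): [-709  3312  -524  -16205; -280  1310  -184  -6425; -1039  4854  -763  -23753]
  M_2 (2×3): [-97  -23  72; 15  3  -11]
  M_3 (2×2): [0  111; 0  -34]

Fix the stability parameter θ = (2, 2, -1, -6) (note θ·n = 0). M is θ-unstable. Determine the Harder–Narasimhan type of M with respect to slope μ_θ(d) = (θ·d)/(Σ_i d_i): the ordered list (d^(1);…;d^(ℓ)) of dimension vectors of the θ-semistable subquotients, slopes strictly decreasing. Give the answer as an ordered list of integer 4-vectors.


Interval decomposition of M: I[1,1], I[1,2], I[1,3], I[1,4], I[4,4].
HN type (ℓ=4): μ^(1)=2; μ^(2)=1; μ^(3)=-3/4; μ^(4)=-6

((2, 1, 0, 0); (1, 1, 1, 0); (1, 1, 1, 1); (0, 0, 0, 1))


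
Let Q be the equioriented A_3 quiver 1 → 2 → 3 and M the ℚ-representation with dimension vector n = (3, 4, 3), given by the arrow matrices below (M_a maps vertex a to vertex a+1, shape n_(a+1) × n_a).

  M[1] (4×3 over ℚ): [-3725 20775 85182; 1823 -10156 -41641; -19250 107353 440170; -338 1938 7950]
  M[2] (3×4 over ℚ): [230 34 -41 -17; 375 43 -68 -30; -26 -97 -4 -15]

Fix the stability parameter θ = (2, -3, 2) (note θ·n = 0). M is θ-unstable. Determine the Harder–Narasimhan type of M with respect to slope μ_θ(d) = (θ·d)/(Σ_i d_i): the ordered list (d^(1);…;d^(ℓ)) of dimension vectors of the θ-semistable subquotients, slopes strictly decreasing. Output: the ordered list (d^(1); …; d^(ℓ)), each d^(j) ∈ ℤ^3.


Barcode: M ≅ I[1,3]^3, I[2,2]. HN layers by μ_θ (3 steps, strictly decreasing):
  μ^(1)=2; μ^(2)=-1/2; μ^(3)=-3

((0, 0, 3); (3, 3, 0); (0, 1, 0))


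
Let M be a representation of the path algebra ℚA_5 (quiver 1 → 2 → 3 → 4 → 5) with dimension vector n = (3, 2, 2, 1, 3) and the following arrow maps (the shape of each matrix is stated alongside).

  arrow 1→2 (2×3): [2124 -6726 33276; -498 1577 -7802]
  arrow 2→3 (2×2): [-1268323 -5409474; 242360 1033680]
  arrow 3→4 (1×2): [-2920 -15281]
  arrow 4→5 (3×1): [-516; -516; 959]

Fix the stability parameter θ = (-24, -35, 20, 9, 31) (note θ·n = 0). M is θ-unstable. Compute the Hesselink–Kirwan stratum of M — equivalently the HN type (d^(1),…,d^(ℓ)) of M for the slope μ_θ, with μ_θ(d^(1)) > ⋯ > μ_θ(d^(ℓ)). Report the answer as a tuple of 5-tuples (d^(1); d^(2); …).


Barcode: M ≅ I[1,1]^2, I[1,2], I[2,3], I[3,5], I[5,5]^2. HN layers by μ_θ (6 steps, strictly decreasing):
  μ^(1)=31; μ^(2)=20; μ^(3)=29/2; μ^(4)=-24; μ^(5)=-59/2; μ^(6)=-35

((0, 0, 0, 0, 3); (0, 0, 1, 0, 0); (0, 0, 1, 1, 0); (2, 0, 0, 0, 0); (1, 1, 0, 0, 0); (0, 1, 0, 0, 0))


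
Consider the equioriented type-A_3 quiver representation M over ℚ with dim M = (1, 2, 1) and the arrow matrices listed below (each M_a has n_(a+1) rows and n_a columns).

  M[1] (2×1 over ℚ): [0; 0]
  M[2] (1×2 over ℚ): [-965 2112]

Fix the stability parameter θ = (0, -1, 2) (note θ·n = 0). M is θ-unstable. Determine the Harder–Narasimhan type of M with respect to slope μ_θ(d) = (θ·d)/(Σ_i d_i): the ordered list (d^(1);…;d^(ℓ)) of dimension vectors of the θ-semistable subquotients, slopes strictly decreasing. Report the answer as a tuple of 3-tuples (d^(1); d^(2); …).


Barcode: M ≅ I[1,1], I[2,2], I[2,3]. HN layers by μ_θ (3 steps, strictly decreasing):
  μ^(1)=2; μ^(2)=0; μ^(3)=-1

((0, 0, 1); (1, 0, 0); (0, 2, 0))


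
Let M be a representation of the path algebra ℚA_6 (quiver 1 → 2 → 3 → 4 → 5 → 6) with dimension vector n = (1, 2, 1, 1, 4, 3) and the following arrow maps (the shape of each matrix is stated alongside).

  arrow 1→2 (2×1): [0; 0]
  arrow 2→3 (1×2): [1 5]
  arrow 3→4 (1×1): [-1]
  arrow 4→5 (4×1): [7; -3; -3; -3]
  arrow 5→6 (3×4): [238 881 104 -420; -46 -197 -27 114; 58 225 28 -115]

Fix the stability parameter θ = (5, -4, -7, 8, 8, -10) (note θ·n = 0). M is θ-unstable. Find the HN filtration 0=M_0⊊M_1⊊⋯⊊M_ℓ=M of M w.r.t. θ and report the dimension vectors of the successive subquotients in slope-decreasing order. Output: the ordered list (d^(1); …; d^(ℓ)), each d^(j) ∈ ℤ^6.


Via rank(M_{q-1}∘⋯∘M_p): M ≅ I[1,1], I[2,2], I[2,6], I[5,5], I[5,6]^2.
μ_θ-semistable layers: μ^(1)=8; μ^(2)=5; μ^(3)=2; μ^(4)=-1; μ^(5)=-4; μ^(6)=-11/2

((0, 0, 0, 0, 1, 0); (1, 0, 0, 0, 0, 0); (0, 0, 0, 1, 1, 1); (0, 0, 0, 0, 2, 2); (0, 1, 0, 0, 0, 0); (0, 1, 1, 0, 0, 0))


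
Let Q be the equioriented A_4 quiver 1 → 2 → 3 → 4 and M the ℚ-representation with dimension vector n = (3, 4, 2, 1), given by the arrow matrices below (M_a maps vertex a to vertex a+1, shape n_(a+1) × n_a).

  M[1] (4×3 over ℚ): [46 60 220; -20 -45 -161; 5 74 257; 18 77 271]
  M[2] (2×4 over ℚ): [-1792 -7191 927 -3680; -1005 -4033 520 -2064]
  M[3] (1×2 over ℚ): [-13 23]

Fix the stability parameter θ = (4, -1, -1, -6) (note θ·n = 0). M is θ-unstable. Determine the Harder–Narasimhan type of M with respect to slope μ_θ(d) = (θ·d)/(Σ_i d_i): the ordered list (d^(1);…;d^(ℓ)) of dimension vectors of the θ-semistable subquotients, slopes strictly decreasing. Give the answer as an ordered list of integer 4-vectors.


Barcode: M ≅ I[1,2], I[1,3], I[1,4], I[2,2]. HN layers by μ_θ (3 steps, strictly decreasing):
  μ^(1)=3/2; μ^(2)=2/3; μ^(3)=-1

((1, 1, 0, 0); (1, 1, 1, 0); (1, 2, 1, 1))


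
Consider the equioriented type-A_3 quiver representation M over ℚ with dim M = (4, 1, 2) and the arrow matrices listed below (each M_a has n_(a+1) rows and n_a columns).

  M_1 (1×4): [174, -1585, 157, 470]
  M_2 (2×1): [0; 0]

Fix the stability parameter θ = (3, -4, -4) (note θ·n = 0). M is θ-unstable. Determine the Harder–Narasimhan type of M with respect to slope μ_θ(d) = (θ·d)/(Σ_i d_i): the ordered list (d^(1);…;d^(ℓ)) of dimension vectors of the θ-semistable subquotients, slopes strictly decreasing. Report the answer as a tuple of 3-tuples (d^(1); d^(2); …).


Barcode: M ≅ I[1,1]^3, I[1,2], I[3,3]^2. HN layers by μ_θ (3 steps, strictly decreasing):
  μ^(1)=3; μ^(2)=-1/2; μ^(3)=-4

((3, 0, 0); (1, 1, 0); (0, 0, 2))


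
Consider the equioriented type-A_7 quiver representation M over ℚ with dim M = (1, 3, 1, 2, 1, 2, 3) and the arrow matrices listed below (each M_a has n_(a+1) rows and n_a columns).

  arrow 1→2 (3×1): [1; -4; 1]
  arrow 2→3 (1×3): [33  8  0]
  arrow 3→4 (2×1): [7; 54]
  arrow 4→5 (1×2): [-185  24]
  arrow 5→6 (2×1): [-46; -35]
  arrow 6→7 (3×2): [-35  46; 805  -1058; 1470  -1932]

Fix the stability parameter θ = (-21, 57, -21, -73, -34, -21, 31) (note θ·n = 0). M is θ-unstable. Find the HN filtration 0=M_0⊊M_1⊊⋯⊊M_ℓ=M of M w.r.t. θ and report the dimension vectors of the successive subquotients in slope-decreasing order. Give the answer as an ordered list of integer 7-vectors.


Via rank(M_{q-1}∘⋯∘M_p): M ≅ I[1,6], I[2,2]^2, I[4,4], I[6,7], I[7,7]^2.
μ_θ-semistable layers: μ^(1)=57; μ^(2)=31; μ^(3)=-92/5; μ^(4)=-21; μ^(5)=-73

((0, 2, 0, 0, 0, 0, 0); (0, 0, 0, 0, 0, 0, 3); (0, 1, 1, 1, 1, 1, 0); (1, 0, 0, 0, 0, 1, 0); (0, 0, 0, 1, 0, 0, 0))


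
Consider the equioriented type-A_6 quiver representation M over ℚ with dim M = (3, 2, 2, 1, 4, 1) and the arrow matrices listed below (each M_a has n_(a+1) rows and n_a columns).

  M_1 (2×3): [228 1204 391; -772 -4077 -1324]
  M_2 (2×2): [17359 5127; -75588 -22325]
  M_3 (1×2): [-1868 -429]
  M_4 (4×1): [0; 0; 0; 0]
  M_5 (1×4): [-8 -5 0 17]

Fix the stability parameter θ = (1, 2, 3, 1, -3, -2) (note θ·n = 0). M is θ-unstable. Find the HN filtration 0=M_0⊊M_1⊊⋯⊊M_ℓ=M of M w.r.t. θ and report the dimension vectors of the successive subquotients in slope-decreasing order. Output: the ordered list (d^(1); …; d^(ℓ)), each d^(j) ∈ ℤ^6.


Interval decomposition of M: I[1,1], I[1,3], I[1,4], I[5,5]^3, I[5,6].
HN type (ℓ=5): μ^(1)=3; μ^(2)=2; μ^(3)=1; μ^(4)=-2; μ^(5)=-3

((0, 0, 1, 0, 0, 0); (0, 2, 1, 1, 0, 0); (3, 0, 0, 0, 0, 0); (0, 0, 0, 0, 0, 1); (0, 0, 0, 0, 4, 0))


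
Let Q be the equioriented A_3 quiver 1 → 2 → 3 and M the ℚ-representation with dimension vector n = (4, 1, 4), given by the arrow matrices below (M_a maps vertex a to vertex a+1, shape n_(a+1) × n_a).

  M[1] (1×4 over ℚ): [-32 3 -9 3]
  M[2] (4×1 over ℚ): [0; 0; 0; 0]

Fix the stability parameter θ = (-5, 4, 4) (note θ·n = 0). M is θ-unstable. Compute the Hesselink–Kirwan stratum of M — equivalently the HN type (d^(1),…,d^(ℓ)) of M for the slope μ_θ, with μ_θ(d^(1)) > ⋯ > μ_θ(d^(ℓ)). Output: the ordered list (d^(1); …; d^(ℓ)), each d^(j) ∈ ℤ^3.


Interval decomposition of M: I[1,1]^3, I[1,2], I[3,3]^4.
HN type (ℓ=2): μ^(1)=4; μ^(2)=-5

((0, 1, 4); (4, 0, 0))


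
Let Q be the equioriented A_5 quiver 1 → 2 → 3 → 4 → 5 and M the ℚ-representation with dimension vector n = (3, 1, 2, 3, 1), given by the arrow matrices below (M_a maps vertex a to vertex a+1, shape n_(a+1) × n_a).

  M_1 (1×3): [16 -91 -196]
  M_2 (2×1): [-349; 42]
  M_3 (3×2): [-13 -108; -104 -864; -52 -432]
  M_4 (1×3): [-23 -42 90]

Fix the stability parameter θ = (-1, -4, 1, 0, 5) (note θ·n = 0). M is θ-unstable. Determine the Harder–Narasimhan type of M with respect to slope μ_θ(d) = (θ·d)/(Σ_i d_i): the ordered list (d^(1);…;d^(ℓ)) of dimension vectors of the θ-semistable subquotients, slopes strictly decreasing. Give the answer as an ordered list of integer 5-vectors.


Barcode: M ≅ I[1,1]^2, I[1,5], I[3,3], I[4,4]^2. HN layers by μ_θ (6 steps, strictly decreasing):
  μ^(1)=5; μ^(2)=1; μ^(3)=1/2; μ^(4)=0; μ^(5)=-1; μ^(6)=-5/2

((0, 0, 0, 0, 1); (0, 0, 1, 0, 0); (0, 0, 1, 1, 0); (0, 0, 0, 2, 0); (2, 0, 0, 0, 0); (1, 1, 0, 0, 0))


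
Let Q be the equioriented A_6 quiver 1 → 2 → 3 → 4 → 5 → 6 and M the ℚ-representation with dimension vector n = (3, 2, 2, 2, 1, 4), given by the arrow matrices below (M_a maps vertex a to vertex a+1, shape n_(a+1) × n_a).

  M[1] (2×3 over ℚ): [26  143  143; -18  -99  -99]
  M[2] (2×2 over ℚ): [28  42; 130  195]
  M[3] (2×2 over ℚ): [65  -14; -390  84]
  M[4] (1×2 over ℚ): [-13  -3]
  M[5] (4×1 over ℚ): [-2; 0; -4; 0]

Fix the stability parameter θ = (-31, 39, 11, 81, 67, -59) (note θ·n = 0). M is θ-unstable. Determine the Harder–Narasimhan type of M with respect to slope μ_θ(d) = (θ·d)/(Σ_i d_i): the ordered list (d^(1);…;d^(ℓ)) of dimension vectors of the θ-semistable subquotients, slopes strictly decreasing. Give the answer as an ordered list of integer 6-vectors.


Barcode: M ≅ I[1,1]^2, I[1,3], I[2,2], I[3,6], I[4,4], I[6,6]^3. HN layers by μ_θ (7 steps, strictly decreasing):
  μ^(1)=81; μ^(2)=39; μ^(3)=89/3; μ^(4)=25; μ^(5)=11; μ^(6)=-31; μ^(7)=-59

((0, 0, 0, 1, 0, 0); (0, 1, 0, 0, 0, 0); (0, 0, 0, 1, 1, 1); (0, 1, 1, 0, 0, 0); (0, 0, 1, 0, 0, 0); (3, 0, 0, 0, 0, 0); (0, 0, 0, 0, 0, 3))


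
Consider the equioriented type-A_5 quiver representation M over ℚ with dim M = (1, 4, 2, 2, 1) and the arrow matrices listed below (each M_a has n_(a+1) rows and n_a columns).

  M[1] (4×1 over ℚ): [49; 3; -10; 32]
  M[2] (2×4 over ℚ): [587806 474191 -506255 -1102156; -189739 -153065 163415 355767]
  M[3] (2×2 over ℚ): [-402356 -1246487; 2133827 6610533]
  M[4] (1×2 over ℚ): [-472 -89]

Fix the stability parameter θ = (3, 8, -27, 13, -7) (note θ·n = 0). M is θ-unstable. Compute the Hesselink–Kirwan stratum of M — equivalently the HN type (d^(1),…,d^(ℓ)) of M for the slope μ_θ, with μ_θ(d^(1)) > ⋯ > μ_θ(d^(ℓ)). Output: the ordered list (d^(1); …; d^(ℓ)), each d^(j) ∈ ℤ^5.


Barcode: M ≅ I[1,5], I[2,2]^2, I[2,4]. HN layers by μ_θ (5 steps, strictly decreasing):
  μ^(1)=13; μ^(2)=8; μ^(3)=3; μ^(4)=-16/3; μ^(5)=-19/2

((0, 0, 0, 1, 0); (0, 2, 0, 0, 0); (0, 0, 0, 1, 1); (1, 1, 1, 0, 0); (0, 1, 1, 0, 0))


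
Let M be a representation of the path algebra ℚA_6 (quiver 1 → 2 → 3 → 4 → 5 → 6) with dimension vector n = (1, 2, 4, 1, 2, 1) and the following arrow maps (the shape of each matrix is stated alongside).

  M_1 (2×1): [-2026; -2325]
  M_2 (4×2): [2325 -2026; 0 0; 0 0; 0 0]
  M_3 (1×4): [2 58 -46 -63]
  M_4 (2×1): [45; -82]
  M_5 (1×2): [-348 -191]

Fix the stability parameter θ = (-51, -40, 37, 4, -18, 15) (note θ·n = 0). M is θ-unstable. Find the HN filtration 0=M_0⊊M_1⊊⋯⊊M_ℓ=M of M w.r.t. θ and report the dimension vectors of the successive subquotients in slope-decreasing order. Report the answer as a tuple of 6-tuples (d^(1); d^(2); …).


Interval decomposition of M: I[1,2], I[2,6], I[3,3]^3, I[5,5].
HN type (ℓ=6): μ^(1)=37; μ^(2)=15; μ^(3)=23/3; μ^(4)=-18; μ^(5)=-40; μ^(6)=-51

((0, 0, 3, 0, 0, 0); (0, 0, 0, 0, 0, 1); (0, 0, 1, 1, 1, 0); (0, 0, 0, 0, 1, 0); (0, 2, 0, 0, 0, 0); (1, 0, 0, 0, 0, 0))


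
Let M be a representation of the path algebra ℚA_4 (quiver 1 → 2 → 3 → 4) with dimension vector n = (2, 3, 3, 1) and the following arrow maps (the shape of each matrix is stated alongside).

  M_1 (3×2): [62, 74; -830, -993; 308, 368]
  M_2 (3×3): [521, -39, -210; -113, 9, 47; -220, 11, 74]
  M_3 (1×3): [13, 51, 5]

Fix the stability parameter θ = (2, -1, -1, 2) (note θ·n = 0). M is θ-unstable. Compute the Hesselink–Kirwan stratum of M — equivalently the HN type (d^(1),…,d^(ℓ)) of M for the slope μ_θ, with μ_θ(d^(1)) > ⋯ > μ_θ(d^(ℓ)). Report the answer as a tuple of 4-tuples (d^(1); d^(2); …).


Barcode: M ≅ I[1,3], I[1,4], I[2,3]. HN layers by μ_θ (3 steps, strictly decreasing):
  μ^(1)=2; μ^(2)=0; μ^(3)=-1

((0, 0, 0, 1); (2, 2, 2, 0); (0, 1, 1, 0))


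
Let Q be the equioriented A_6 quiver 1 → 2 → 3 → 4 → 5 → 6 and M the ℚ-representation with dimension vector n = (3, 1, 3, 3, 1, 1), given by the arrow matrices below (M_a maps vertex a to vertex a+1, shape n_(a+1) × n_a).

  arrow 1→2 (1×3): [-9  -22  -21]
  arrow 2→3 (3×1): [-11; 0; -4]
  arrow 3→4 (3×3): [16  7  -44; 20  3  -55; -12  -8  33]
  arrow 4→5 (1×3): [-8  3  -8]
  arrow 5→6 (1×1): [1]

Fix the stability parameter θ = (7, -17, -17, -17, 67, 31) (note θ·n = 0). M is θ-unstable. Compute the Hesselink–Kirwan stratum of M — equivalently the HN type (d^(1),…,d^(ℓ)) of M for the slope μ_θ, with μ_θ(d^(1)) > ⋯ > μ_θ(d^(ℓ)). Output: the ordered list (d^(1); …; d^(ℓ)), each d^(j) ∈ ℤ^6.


Via rank(M_{q-1}∘⋯∘M_p): M ≅ I[1,1]^2, I[1,3], I[3,4], I[3,6], I[4,4].
μ_θ-semistable layers: μ^(1)=49; μ^(2)=7; μ^(3)=-9; μ^(4)=-17

((0, 0, 0, 0, 1, 1); (2, 0, 0, 0, 0, 0); (1, 1, 1, 0, 0, 0); (0, 0, 2, 3, 0, 0))


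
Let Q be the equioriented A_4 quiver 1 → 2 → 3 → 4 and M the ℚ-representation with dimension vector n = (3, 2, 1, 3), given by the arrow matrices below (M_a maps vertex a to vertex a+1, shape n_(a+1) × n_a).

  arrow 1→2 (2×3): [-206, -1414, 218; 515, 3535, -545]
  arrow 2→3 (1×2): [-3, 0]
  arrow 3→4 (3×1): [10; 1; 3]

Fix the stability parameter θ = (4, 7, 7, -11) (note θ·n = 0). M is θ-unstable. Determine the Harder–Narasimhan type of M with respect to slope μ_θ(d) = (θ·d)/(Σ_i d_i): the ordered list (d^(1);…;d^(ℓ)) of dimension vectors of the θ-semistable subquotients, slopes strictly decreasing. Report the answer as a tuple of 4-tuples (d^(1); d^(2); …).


Barcode: M ≅ I[1,1]^2, I[1,4], I[2,2], I[4,4]^2. HN layers by μ_θ (4 steps, strictly decreasing):
  μ^(1)=7; μ^(2)=4; μ^(3)=7/4; μ^(4)=-11

((0, 1, 0, 0); (2, 0, 0, 0); (1, 1, 1, 1); (0, 0, 0, 2))


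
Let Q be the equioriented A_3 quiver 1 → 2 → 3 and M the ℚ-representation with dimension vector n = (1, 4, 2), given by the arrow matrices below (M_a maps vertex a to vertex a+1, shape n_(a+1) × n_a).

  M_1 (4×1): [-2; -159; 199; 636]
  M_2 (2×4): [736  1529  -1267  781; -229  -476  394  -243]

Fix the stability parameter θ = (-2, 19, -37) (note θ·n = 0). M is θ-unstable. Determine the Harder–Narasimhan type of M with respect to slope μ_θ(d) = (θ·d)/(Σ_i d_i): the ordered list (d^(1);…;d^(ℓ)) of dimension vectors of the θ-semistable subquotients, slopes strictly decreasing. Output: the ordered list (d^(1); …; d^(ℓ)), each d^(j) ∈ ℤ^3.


Via rank(M_{q-1}∘⋯∘M_p): M ≅ I[1,2], I[2,2], I[2,3]^2.
μ_θ-semistable layers: μ^(1)=19; μ^(2)=-2; μ^(3)=-9

((0, 2, 0); (1, 0, 0); (0, 2, 2))


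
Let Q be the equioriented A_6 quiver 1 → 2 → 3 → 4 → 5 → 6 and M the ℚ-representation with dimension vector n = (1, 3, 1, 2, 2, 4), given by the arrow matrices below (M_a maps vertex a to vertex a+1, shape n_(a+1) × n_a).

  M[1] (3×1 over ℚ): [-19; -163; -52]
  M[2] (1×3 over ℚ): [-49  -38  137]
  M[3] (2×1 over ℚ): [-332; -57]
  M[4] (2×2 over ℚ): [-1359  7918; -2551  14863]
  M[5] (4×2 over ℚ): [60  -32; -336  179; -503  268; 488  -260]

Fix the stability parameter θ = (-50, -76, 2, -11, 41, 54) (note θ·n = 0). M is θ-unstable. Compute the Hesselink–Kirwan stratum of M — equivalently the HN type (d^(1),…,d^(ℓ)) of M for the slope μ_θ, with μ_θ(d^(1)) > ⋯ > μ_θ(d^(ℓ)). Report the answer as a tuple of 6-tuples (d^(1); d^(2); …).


Interval decomposition of M: I[1,6], I[2,2]^2, I[4,6], I[6,6]^2.
HN type (ℓ=6): μ^(1)=54; μ^(2)=41; μ^(3)=-9/2; μ^(4)=-11; μ^(5)=-63; μ^(6)=-76

((0, 0, 0, 0, 0, 4); (0, 0, 0, 0, 2, 0); (0, 0, 1, 1, 0, 0); (0, 0, 0, 1, 0, 0); (1, 1, 0, 0, 0, 0); (0, 2, 0, 0, 0, 0))


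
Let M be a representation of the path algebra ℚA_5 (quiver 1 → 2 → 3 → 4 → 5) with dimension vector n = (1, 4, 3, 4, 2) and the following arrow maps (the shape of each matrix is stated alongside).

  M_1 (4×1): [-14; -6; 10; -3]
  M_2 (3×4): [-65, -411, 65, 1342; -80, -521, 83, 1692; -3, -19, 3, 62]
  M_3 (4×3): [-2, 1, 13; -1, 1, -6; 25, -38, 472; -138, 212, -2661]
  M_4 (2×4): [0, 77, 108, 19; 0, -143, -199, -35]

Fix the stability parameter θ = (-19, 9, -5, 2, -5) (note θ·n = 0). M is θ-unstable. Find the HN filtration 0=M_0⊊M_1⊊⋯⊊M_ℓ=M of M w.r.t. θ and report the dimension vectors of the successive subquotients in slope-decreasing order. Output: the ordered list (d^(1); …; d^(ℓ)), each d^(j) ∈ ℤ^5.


Barcode: M ≅ I[1,2], I[2,4], I[2,5]^2, I[4,4]. HN layers by μ_θ (4 steps, strictly decreasing):
  μ^(1)=9; μ^(2)=2; μ^(3)=1/4; μ^(4)=-19

((0, 1, 0, 0, 0); (0, 1, 1, 2, 0); (0, 2, 2, 2, 2); (1, 0, 0, 0, 0))


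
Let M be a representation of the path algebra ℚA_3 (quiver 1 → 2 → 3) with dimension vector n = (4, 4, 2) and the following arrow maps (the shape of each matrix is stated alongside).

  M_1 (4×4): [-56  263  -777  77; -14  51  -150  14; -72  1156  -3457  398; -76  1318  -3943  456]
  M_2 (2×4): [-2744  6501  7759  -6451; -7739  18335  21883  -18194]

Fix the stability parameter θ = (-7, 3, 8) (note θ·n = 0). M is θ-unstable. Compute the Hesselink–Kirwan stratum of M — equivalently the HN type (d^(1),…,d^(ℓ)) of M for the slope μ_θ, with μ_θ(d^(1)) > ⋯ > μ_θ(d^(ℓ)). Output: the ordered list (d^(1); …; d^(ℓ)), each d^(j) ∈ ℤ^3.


Via rank(M_{q-1}∘⋯∘M_p): M ≅ I[1,2]^2, I[1,3]^2.
μ_θ-semistable layers: μ^(1)=8; μ^(2)=3; μ^(3)=-7

((0, 0, 2); (0, 4, 0); (4, 0, 0))


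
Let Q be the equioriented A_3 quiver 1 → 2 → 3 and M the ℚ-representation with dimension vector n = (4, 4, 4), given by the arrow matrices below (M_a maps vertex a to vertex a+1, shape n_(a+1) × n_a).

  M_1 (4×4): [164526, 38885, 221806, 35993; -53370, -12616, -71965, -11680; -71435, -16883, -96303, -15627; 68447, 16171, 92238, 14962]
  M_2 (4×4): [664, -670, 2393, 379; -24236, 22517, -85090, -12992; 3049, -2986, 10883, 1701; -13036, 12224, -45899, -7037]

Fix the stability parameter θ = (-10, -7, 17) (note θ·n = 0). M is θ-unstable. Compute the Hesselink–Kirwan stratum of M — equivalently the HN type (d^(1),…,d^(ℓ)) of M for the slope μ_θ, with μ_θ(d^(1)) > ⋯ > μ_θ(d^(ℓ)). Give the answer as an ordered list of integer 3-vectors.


Barcode: M ≅ I[1,2], I[1,3]^3, I[3,3]. HN layers by μ_θ (3 steps, strictly decreasing):
  μ^(1)=17; μ^(2)=-7; μ^(3)=-10

((0, 0, 4); (0, 4, 0); (4, 0, 0))


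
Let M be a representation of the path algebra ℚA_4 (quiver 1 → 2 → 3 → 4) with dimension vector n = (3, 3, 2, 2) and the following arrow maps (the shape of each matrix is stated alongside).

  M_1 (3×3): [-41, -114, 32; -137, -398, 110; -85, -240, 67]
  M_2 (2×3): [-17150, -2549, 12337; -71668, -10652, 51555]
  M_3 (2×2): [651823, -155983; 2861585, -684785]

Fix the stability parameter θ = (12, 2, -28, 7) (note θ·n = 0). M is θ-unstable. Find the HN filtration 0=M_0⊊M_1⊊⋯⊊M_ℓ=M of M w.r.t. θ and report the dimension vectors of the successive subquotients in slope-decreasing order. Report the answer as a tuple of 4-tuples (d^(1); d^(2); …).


Interval decomposition of M: I[1,1], I[1,3], I[1,4], I[2,2], I[4,4].
HN type (ℓ=4): μ^(1)=12; μ^(2)=7; μ^(3)=2; μ^(4)=-14/3

((1, 0, 0, 0); (0, 0, 0, 2); (0, 1, 0, 0); (2, 2, 2, 0))


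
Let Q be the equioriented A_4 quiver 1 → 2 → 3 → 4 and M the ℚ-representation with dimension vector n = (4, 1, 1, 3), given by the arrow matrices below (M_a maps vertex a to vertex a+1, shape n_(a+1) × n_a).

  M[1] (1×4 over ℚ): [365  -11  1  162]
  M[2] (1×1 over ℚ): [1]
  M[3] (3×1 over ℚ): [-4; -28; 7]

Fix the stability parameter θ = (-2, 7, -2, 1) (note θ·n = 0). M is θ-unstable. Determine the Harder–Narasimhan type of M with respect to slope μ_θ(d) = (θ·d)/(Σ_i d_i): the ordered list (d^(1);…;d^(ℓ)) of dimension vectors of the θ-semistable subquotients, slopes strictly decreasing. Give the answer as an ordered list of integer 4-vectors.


Via rank(M_{q-1}∘⋯∘M_p): M ≅ I[1,1]^3, I[1,4], I[4,4]^2.
μ_θ-semistable layers: μ^(1)=2; μ^(2)=1; μ^(3)=-2

((0, 1, 1, 1); (0, 0, 0, 2); (4, 0, 0, 0))


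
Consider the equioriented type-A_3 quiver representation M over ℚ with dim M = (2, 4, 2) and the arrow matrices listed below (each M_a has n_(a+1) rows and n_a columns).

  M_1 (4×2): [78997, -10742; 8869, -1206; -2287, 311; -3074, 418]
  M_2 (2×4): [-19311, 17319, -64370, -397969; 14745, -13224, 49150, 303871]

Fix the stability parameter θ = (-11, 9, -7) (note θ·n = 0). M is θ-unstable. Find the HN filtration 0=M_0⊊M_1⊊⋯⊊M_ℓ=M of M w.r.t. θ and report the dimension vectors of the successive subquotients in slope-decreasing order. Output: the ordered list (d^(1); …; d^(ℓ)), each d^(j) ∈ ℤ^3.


Via rank(M_{q-1}∘⋯∘M_p): M ≅ I[1,2], I[1,3], I[2,2], I[2,3].
μ_θ-semistable layers: μ^(1)=9; μ^(2)=1; μ^(3)=-11

((0, 2, 0); (0, 2, 2); (2, 0, 0))


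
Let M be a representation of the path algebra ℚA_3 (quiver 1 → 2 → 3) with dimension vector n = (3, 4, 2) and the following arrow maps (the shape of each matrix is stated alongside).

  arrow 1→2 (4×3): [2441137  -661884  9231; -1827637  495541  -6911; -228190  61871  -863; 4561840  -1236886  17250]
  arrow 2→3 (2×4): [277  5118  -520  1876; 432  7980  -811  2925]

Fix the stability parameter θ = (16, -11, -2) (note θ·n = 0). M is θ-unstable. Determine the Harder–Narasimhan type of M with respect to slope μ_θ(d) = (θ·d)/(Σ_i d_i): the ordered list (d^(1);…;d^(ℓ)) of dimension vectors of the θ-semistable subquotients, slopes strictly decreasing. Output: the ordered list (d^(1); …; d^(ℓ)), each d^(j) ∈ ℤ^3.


Interval decomposition of M: I[1,2], I[1,3]^2, I[2,2].
HN type (ℓ=3): μ^(1)=5/2; μ^(2)=1; μ^(3)=-11

((1, 1, 0); (2, 2, 2); (0, 1, 0))


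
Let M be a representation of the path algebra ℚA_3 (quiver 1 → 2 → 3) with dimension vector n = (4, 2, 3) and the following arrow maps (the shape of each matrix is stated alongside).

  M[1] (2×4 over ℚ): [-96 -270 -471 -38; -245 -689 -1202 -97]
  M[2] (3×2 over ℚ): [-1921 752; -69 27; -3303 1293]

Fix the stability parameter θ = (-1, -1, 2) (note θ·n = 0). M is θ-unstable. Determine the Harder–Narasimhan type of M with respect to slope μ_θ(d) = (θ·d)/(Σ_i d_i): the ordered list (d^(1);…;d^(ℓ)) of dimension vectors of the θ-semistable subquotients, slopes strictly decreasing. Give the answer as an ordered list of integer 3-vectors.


Via rank(M_{q-1}∘⋯∘M_p): M ≅ I[1,1]^2, I[1,3]^2, I[3,3].
μ_θ-semistable layers: μ^(1)=2; μ^(2)=-1

((0, 0, 3); (4, 2, 0))


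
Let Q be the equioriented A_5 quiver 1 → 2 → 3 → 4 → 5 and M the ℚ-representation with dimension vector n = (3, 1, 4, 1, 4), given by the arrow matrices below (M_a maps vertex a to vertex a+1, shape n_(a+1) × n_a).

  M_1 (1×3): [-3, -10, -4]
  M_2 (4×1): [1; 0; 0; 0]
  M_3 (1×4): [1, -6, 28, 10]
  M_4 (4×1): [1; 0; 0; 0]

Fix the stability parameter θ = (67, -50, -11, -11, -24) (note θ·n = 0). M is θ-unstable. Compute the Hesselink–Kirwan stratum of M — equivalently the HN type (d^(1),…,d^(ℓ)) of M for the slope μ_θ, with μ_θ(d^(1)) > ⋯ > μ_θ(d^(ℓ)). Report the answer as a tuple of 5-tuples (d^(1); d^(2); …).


Barcode: M ≅ I[1,1]^2, I[1,5], I[3,3]^3, I[5,5]^3. HN layers by μ_θ (4 steps, strictly decreasing):
  μ^(1)=67; μ^(2)=-29/5; μ^(3)=-11; μ^(4)=-24

((2, 0, 0, 0, 0); (1, 1, 1, 1, 1); (0, 0, 3, 0, 0); (0, 0, 0, 0, 3))


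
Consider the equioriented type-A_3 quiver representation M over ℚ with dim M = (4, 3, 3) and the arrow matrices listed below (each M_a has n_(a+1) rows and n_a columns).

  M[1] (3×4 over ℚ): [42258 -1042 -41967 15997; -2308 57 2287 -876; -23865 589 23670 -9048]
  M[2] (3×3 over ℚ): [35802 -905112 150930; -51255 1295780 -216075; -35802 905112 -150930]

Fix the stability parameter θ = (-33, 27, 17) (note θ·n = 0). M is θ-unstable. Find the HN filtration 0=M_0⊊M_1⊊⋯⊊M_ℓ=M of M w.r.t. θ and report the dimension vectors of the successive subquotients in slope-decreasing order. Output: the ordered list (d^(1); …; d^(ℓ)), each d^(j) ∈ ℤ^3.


Interval decomposition of M: I[1,1], I[1,2]^2, I[1,3], I[3,3]^2.
HN type (ℓ=4): μ^(1)=27; μ^(2)=22; μ^(3)=17; μ^(4)=-33

((0, 2, 0); (0, 1, 1); (0, 0, 2); (4, 0, 0))


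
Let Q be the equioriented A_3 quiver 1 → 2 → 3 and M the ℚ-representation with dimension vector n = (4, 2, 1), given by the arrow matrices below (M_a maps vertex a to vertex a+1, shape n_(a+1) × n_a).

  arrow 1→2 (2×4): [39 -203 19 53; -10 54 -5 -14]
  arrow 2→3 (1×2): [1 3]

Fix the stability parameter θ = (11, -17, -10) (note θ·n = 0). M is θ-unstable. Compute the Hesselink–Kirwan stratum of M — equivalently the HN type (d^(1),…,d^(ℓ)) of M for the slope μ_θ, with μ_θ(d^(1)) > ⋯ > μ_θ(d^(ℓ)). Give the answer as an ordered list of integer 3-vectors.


Interval decomposition of M: I[1,1]^2, I[1,2], I[1,3].
HN type (ℓ=3): μ^(1)=11; μ^(2)=-3; μ^(3)=-16/3

((2, 0, 0); (1, 1, 0); (1, 1, 1))


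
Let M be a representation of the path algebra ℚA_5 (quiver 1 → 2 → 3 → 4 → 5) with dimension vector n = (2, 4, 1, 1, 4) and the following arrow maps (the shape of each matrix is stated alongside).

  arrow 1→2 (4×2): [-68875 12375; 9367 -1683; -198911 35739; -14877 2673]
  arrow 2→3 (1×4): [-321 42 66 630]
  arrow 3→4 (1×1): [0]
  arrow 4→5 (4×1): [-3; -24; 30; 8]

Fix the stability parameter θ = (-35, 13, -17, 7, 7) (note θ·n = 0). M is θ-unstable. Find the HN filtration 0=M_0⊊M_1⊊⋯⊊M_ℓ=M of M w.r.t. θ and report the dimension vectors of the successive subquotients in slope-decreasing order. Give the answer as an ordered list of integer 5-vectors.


Via rank(M_{q-1}∘⋯∘M_p): M ≅ I[1,1], I[1,3], I[2,2]^3, I[4,5], I[5,5]^3.
μ_θ-semistable layers: μ^(1)=13; μ^(2)=7; μ^(3)=-2; μ^(4)=-35

((0, 3, 0, 0, 0); (0, 0, 0, 1, 4); (0, 1, 1, 0, 0); (2, 0, 0, 0, 0))


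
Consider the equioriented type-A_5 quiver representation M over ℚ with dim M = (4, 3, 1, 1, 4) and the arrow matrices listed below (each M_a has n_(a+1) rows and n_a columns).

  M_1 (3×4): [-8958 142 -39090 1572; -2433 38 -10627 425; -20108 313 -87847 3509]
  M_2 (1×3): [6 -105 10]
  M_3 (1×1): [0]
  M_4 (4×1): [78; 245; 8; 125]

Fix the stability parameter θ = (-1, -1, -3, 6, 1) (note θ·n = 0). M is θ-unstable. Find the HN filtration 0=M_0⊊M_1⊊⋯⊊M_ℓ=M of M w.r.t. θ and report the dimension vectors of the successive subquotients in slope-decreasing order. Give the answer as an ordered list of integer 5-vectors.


Barcode: M ≅ I[1,1], I[1,2]^2, I[1,3], I[4,5], I[5,5]^3. HN layers by μ_θ (4 steps, strictly decreasing):
  μ^(1)=7/2; μ^(2)=1; μ^(3)=-1; μ^(4)=-5/3

((0, 0, 0, 1, 1); (0, 0, 0, 0, 3); (3, 2, 0, 0, 0); (1, 1, 1, 0, 0))


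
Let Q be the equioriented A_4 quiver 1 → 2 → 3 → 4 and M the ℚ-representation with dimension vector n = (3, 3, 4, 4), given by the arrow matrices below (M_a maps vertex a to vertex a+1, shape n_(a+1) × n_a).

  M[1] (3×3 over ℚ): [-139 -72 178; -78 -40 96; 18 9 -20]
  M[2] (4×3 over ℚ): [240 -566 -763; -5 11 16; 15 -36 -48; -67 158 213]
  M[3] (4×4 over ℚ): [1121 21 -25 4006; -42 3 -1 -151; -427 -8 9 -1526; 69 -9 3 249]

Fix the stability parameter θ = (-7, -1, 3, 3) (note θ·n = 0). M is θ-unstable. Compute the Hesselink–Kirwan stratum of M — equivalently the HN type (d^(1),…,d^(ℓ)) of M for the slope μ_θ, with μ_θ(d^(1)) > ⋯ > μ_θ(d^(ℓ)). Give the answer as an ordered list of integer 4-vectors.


Interval decomposition of M: I[1,4]^3, I[3,4].
HN type (ℓ=3): μ^(1)=3; μ^(2)=-1; μ^(3)=-7

((0, 0, 4, 4); (0, 3, 0, 0); (3, 0, 0, 0))
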